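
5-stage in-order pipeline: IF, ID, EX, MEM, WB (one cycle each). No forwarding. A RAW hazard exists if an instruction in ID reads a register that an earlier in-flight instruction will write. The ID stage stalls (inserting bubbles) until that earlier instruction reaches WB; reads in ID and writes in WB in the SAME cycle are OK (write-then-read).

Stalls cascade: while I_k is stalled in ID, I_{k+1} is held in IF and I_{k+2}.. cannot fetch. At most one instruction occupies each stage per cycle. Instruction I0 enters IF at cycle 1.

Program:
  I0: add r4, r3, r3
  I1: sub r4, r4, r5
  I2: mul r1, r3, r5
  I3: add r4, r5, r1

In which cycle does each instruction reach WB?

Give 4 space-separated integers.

I0 add r4 <- r3,r3: IF@1 ID@2 stall=0 (-) EX@3 MEM@4 WB@5
I1 sub r4 <- r4,r5: IF@2 ID@3 stall=2 (RAW on I0.r4 (WB@5)) EX@6 MEM@7 WB@8
I2 mul r1 <- r3,r5: IF@3 ID@6 stall=0 (-) EX@7 MEM@8 WB@9
I3 add r4 <- r5,r1: IF@6 ID@7 stall=2 (RAW on I2.r1 (WB@9)) EX@10 MEM@11 WB@12

Answer: 5 8 9 12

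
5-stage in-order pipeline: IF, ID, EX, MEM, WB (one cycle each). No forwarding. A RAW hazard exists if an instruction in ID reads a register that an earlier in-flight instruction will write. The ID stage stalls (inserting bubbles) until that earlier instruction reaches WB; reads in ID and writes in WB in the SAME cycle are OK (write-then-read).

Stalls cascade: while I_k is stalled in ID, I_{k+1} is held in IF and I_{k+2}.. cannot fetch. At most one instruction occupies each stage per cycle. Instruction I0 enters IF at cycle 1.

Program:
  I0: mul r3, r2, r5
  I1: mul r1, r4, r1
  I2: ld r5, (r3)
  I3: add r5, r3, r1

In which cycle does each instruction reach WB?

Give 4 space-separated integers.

I0 mul r3 <- r2,r5: IF@1 ID@2 stall=0 (-) EX@3 MEM@4 WB@5
I1 mul r1 <- r4,r1: IF@2 ID@3 stall=0 (-) EX@4 MEM@5 WB@6
I2 ld r5 <- r3: IF@3 ID@4 stall=1 (RAW on I0.r3 (WB@5)) EX@6 MEM@7 WB@8
I3 add r5 <- r3,r1: IF@4 ID@6 stall=0 (-) EX@7 MEM@8 WB@9

Answer: 5 6 8 9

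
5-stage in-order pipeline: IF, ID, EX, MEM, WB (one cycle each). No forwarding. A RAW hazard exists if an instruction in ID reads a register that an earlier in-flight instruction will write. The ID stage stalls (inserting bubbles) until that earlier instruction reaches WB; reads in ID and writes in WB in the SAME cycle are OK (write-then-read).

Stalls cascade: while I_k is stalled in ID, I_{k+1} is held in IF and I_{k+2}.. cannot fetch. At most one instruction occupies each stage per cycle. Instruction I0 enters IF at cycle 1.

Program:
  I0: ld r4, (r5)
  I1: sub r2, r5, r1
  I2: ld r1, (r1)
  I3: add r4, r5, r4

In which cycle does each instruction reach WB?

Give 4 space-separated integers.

I0 ld r4 <- r5: IF@1 ID@2 stall=0 (-) EX@3 MEM@4 WB@5
I1 sub r2 <- r5,r1: IF@2 ID@3 stall=0 (-) EX@4 MEM@5 WB@6
I2 ld r1 <- r1: IF@3 ID@4 stall=0 (-) EX@5 MEM@6 WB@7
I3 add r4 <- r5,r4: IF@4 ID@5 stall=0 (-) EX@6 MEM@7 WB@8

Answer: 5 6 7 8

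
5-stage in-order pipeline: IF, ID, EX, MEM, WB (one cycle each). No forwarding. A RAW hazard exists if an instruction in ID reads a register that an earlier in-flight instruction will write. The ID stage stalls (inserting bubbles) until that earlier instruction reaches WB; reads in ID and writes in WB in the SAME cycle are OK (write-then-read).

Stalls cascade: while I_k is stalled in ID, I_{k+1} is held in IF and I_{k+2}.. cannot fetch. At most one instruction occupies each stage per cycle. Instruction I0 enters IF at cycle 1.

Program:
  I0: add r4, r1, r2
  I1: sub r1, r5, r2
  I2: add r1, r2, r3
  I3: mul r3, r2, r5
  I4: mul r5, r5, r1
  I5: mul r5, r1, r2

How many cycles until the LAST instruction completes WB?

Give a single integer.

I0 add r4 <- r1,r2: IF@1 ID@2 stall=0 (-) EX@3 MEM@4 WB@5
I1 sub r1 <- r5,r2: IF@2 ID@3 stall=0 (-) EX@4 MEM@5 WB@6
I2 add r1 <- r2,r3: IF@3 ID@4 stall=0 (-) EX@5 MEM@6 WB@7
I3 mul r3 <- r2,r5: IF@4 ID@5 stall=0 (-) EX@6 MEM@7 WB@8
I4 mul r5 <- r5,r1: IF@5 ID@6 stall=1 (RAW on I2.r1 (WB@7)) EX@8 MEM@9 WB@10
I5 mul r5 <- r1,r2: IF@6 ID@8 stall=0 (-) EX@9 MEM@10 WB@11

Answer: 11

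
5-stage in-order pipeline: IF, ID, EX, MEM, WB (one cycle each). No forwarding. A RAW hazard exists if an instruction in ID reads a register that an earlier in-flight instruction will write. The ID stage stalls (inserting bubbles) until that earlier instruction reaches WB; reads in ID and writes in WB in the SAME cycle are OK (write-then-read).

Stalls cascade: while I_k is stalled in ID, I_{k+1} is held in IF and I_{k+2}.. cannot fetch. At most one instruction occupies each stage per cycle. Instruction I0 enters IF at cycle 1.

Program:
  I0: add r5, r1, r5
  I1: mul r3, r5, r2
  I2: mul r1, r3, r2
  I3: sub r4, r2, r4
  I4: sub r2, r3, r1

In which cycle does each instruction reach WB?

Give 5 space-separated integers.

I0 add r5 <- r1,r5: IF@1 ID@2 stall=0 (-) EX@3 MEM@4 WB@5
I1 mul r3 <- r5,r2: IF@2 ID@3 stall=2 (RAW on I0.r5 (WB@5)) EX@6 MEM@7 WB@8
I2 mul r1 <- r3,r2: IF@3 ID@6 stall=2 (RAW on I1.r3 (WB@8)) EX@9 MEM@10 WB@11
I3 sub r4 <- r2,r4: IF@6 ID@9 stall=0 (-) EX@10 MEM@11 WB@12
I4 sub r2 <- r3,r1: IF@9 ID@10 stall=1 (RAW on I2.r1 (WB@11)) EX@12 MEM@13 WB@14

Answer: 5 8 11 12 14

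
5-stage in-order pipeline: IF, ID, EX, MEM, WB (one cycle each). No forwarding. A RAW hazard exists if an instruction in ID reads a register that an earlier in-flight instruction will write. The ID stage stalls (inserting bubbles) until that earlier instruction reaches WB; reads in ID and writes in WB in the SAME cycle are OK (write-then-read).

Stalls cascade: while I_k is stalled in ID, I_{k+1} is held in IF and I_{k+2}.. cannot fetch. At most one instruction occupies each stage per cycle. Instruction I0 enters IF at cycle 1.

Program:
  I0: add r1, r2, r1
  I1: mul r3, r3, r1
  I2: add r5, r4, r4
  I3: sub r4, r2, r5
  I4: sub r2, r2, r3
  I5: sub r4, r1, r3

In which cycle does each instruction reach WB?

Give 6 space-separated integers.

Answer: 5 8 9 12 13 14

Derivation:
I0 add r1 <- r2,r1: IF@1 ID@2 stall=0 (-) EX@3 MEM@4 WB@5
I1 mul r3 <- r3,r1: IF@2 ID@3 stall=2 (RAW on I0.r1 (WB@5)) EX@6 MEM@7 WB@8
I2 add r5 <- r4,r4: IF@3 ID@6 stall=0 (-) EX@7 MEM@8 WB@9
I3 sub r4 <- r2,r5: IF@6 ID@7 stall=2 (RAW on I2.r5 (WB@9)) EX@10 MEM@11 WB@12
I4 sub r2 <- r2,r3: IF@7 ID@10 stall=0 (-) EX@11 MEM@12 WB@13
I5 sub r4 <- r1,r3: IF@10 ID@11 stall=0 (-) EX@12 MEM@13 WB@14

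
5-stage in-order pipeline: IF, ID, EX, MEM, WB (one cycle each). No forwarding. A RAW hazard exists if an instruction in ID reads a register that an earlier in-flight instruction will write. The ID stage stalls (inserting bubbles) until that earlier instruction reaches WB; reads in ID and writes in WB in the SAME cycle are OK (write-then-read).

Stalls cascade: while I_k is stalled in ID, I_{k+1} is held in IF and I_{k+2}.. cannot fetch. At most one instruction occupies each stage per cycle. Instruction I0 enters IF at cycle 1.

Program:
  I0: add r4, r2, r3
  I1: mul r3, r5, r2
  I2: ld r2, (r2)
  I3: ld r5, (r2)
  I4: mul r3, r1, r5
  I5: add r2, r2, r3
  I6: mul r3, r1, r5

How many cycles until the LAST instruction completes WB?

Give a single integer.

Answer: 17

Derivation:
I0 add r4 <- r2,r3: IF@1 ID@2 stall=0 (-) EX@3 MEM@4 WB@5
I1 mul r3 <- r5,r2: IF@2 ID@3 stall=0 (-) EX@4 MEM@5 WB@6
I2 ld r2 <- r2: IF@3 ID@4 stall=0 (-) EX@5 MEM@6 WB@7
I3 ld r5 <- r2: IF@4 ID@5 stall=2 (RAW on I2.r2 (WB@7)) EX@8 MEM@9 WB@10
I4 mul r3 <- r1,r5: IF@5 ID@8 stall=2 (RAW on I3.r5 (WB@10)) EX@11 MEM@12 WB@13
I5 add r2 <- r2,r3: IF@8 ID@11 stall=2 (RAW on I4.r3 (WB@13)) EX@14 MEM@15 WB@16
I6 mul r3 <- r1,r5: IF@11 ID@14 stall=0 (-) EX@15 MEM@16 WB@17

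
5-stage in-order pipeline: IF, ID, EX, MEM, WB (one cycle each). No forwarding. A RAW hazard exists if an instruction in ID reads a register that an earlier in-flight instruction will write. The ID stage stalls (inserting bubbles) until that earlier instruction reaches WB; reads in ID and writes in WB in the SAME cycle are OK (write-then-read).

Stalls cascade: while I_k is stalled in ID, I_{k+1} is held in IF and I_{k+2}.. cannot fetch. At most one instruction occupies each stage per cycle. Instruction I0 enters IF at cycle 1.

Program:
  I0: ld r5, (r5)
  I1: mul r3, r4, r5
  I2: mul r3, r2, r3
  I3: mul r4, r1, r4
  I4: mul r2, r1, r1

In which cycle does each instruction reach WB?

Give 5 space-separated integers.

Answer: 5 8 11 12 13

Derivation:
I0 ld r5 <- r5: IF@1 ID@2 stall=0 (-) EX@3 MEM@4 WB@5
I1 mul r3 <- r4,r5: IF@2 ID@3 stall=2 (RAW on I0.r5 (WB@5)) EX@6 MEM@7 WB@8
I2 mul r3 <- r2,r3: IF@3 ID@6 stall=2 (RAW on I1.r3 (WB@8)) EX@9 MEM@10 WB@11
I3 mul r4 <- r1,r4: IF@6 ID@9 stall=0 (-) EX@10 MEM@11 WB@12
I4 mul r2 <- r1,r1: IF@9 ID@10 stall=0 (-) EX@11 MEM@12 WB@13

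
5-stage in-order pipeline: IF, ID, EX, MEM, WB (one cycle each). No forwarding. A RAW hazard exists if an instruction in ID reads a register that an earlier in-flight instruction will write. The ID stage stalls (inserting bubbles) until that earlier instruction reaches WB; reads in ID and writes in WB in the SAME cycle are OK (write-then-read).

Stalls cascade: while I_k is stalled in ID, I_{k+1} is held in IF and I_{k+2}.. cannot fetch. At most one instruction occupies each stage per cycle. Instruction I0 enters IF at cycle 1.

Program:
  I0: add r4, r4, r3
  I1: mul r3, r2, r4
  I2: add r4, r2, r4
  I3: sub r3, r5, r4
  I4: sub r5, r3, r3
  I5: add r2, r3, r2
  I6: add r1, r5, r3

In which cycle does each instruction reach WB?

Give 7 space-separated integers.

Answer: 5 8 9 12 15 16 18

Derivation:
I0 add r4 <- r4,r3: IF@1 ID@2 stall=0 (-) EX@3 MEM@4 WB@5
I1 mul r3 <- r2,r4: IF@2 ID@3 stall=2 (RAW on I0.r4 (WB@5)) EX@6 MEM@7 WB@8
I2 add r4 <- r2,r4: IF@3 ID@6 stall=0 (-) EX@7 MEM@8 WB@9
I3 sub r3 <- r5,r4: IF@6 ID@7 stall=2 (RAW on I2.r4 (WB@9)) EX@10 MEM@11 WB@12
I4 sub r5 <- r3,r3: IF@7 ID@10 stall=2 (RAW on I3.r3 (WB@12)) EX@13 MEM@14 WB@15
I5 add r2 <- r3,r2: IF@10 ID@13 stall=0 (-) EX@14 MEM@15 WB@16
I6 add r1 <- r5,r3: IF@13 ID@14 stall=1 (RAW on I4.r5 (WB@15)) EX@16 MEM@17 WB@18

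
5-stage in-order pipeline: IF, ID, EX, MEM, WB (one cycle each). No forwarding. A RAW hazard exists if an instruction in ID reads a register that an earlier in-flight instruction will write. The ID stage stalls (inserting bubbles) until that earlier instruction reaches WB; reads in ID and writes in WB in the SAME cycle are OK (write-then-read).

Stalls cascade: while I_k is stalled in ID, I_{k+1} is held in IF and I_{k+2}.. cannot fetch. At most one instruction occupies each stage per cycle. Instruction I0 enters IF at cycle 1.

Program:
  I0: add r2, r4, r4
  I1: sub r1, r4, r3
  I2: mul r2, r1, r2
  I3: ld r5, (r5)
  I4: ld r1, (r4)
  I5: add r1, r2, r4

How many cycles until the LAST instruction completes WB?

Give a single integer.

I0 add r2 <- r4,r4: IF@1 ID@2 stall=0 (-) EX@3 MEM@4 WB@5
I1 sub r1 <- r4,r3: IF@2 ID@3 stall=0 (-) EX@4 MEM@5 WB@6
I2 mul r2 <- r1,r2: IF@3 ID@4 stall=2 (RAW on I1.r1 (WB@6)) EX@7 MEM@8 WB@9
I3 ld r5 <- r5: IF@4 ID@7 stall=0 (-) EX@8 MEM@9 WB@10
I4 ld r1 <- r4: IF@7 ID@8 stall=0 (-) EX@9 MEM@10 WB@11
I5 add r1 <- r2,r4: IF@8 ID@9 stall=0 (-) EX@10 MEM@11 WB@12

Answer: 12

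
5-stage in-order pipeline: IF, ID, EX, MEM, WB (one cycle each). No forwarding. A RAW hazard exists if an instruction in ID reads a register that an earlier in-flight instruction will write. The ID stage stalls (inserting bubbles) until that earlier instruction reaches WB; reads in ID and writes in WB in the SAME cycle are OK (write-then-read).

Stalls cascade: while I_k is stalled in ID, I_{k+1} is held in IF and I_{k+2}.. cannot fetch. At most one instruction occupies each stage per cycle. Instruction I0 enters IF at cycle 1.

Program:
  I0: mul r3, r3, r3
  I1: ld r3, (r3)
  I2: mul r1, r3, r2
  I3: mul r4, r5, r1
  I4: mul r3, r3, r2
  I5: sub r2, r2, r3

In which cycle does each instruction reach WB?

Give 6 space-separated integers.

I0 mul r3 <- r3,r3: IF@1 ID@2 stall=0 (-) EX@3 MEM@4 WB@5
I1 ld r3 <- r3: IF@2 ID@3 stall=2 (RAW on I0.r3 (WB@5)) EX@6 MEM@7 WB@8
I2 mul r1 <- r3,r2: IF@3 ID@6 stall=2 (RAW on I1.r3 (WB@8)) EX@9 MEM@10 WB@11
I3 mul r4 <- r5,r1: IF@6 ID@9 stall=2 (RAW on I2.r1 (WB@11)) EX@12 MEM@13 WB@14
I4 mul r3 <- r3,r2: IF@9 ID@12 stall=0 (-) EX@13 MEM@14 WB@15
I5 sub r2 <- r2,r3: IF@12 ID@13 stall=2 (RAW on I4.r3 (WB@15)) EX@16 MEM@17 WB@18

Answer: 5 8 11 14 15 18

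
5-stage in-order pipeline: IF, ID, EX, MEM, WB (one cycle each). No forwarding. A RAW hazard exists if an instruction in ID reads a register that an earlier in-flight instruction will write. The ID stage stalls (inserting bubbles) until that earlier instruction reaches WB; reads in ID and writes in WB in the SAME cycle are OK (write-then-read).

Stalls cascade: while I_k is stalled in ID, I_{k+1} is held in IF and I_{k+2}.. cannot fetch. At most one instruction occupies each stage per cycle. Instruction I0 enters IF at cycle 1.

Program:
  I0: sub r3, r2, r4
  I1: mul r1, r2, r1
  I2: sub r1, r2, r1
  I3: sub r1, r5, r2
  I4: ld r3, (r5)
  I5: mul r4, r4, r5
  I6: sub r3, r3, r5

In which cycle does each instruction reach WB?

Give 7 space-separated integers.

Answer: 5 6 9 10 11 12 14

Derivation:
I0 sub r3 <- r2,r4: IF@1 ID@2 stall=0 (-) EX@3 MEM@4 WB@5
I1 mul r1 <- r2,r1: IF@2 ID@3 stall=0 (-) EX@4 MEM@5 WB@6
I2 sub r1 <- r2,r1: IF@3 ID@4 stall=2 (RAW on I1.r1 (WB@6)) EX@7 MEM@8 WB@9
I3 sub r1 <- r5,r2: IF@4 ID@7 stall=0 (-) EX@8 MEM@9 WB@10
I4 ld r3 <- r5: IF@7 ID@8 stall=0 (-) EX@9 MEM@10 WB@11
I5 mul r4 <- r4,r5: IF@8 ID@9 stall=0 (-) EX@10 MEM@11 WB@12
I6 sub r3 <- r3,r5: IF@9 ID@10 stall=1 (RAW on I4.r3 (WB@11)) EX@12 MEM@13 WB@14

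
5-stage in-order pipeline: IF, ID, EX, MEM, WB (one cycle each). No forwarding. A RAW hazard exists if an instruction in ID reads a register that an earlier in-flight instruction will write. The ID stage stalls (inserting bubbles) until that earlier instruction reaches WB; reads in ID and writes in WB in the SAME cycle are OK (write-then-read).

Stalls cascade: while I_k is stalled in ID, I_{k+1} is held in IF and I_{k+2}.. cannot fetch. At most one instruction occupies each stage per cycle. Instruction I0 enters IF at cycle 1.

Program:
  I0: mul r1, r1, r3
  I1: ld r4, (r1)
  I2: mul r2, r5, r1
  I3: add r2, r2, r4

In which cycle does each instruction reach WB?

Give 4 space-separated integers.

Answer: 5 8 9 12

Derivation:
I0 mul r1 <- r1,r3: IF@1 ID@2 stall=0 (-) EX@3 MEM@4 WB@5
I1 ld r4 <- r1: IF@2 ID@3 stall=2 (RAW on I0.r1 (WB@5)) EX@6 MEM@7 WB@8
I2 mul r2 <- r5,r1: IF@3 ID@6 stall=0 (-) EX@7 MEM@8 WB@9
I3 add r2 <- r2,r4: IF@6 ID@7 stall=2 (RAW on I2.r2 (WB@9)) EX@10 MEM@11 WB@12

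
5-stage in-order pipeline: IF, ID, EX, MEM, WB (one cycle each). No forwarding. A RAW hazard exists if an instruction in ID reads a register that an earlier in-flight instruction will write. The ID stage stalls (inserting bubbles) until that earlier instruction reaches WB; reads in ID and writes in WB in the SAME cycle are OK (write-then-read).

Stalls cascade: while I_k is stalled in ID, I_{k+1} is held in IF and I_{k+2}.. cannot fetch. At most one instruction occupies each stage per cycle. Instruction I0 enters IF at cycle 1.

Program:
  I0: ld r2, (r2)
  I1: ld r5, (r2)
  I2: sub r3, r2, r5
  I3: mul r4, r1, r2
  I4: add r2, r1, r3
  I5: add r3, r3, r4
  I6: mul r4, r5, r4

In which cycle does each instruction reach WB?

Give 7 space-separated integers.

Answer: 5 8 11 12 14 15 16

Derivation:
I0 ld r2 <- r2: IF@1 ID@2 stall=0 (-) EX@3 MEM@4 WB@5
I1 ld r5 <- r2: IF@2 ID@3 stall=2 (RAW on I0.r2 (WB@5)) EX@6 MEM@7 WB@8
I2 sub r3 <- r2,r5: IF@3 ID@6 stall=2 (RAW on I1.r5 (WB@8)) EX@9 MEM@10 WB@11
I3 mul r4 <- r1,r2: IF@6 ID@9 stall=0 (-) EX@10 MEM@11 WB@12
I4 add r2 <- r1,r3: IF@9 ID@10 stall=1 (RAW on I2.r3 (WB@11)) EX@12 MEM@13 WB@14
I5 add r3 <- r3,r4: IF@10 ID@12 stall=0 (-) EX@13 MEM@14 WB@15
I6 mul r4 <- r5,r4: IF@12 ID@13 stall=0 (-) EX@14 MEM@15 WB@16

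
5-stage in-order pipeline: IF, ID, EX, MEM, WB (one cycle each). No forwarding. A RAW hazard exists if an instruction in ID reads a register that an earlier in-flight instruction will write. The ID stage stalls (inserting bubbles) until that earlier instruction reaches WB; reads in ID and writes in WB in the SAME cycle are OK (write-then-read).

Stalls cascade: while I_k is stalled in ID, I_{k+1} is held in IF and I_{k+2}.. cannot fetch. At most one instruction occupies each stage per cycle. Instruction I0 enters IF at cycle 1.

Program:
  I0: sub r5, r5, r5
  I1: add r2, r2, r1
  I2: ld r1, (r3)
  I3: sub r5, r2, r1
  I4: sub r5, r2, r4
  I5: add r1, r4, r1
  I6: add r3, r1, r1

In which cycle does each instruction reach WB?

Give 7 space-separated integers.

Answer: 5 6 7 10 11 12 15

Derivation:
I0 sub r5 <- r5,r5: IF@1 ID@2 stall=0 (-) EX@3 MEM@4 WB@5
I1 add r2 <- r2,r1: IF@2 ID@3 stall=0 (-) EX@4 MEM@5 WB@6
I2 ld r1 <- r3: IF@3 ID@4 stall=0 (-) EX@5 MEM@6 WB@7
I3 sub r5 <- r2,r1: IF@4 ID@5 stall=2 (RAW on I2.r1 (WB@7)) EX@8 MEM@9 WB@10
I4 sub r5 <- r2,r4: IF@5 ID@8 stall=0 (-) EX@9 MEM@10 WB@11
I5 add r1 <- r4,r1: IF@8 ID@9 stall=0 (-) EX@10 MEM@11 WB@12
I6 add r3 <- r1,r1: IF@9 ID@10 stall=2 (RAW on I5.r1 (WB@12)) EX@13 MEM@14 WB@15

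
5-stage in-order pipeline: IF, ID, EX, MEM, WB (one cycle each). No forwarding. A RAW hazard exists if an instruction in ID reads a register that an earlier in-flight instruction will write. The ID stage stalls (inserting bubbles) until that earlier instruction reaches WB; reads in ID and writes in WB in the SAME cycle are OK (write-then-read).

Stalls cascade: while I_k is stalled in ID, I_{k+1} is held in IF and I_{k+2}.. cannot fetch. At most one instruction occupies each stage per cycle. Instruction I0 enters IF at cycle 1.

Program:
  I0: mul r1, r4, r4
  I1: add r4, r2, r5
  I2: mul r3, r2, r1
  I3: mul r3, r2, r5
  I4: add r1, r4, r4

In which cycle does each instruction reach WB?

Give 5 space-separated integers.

I0 mul r1 <- r4,r4: IF@1 ID@2 stall=0 (-) EX@3 MEM@4 WB@5
I1 add r4 <- r2,r5: IF@2 ID@3 stall=0 (-) EX@4 MEM@5 WB@6
I2 mul r3 <- r2,r1: IF@3 ID@4 stall=1 (RAW on I0.r1 (WB@5)) EX@6 MEM@7 WB@8
I3 mul r3 <- r2,r5: IF@4 ID@6 stall=0 (-) EX@7 MEM@8 WB@9
I4 add r1 <- r4,r4: IF@6 ID@7 stall=0 (-) EX@8 MEM@9 WB@10

Answer: 5 6 8 9 10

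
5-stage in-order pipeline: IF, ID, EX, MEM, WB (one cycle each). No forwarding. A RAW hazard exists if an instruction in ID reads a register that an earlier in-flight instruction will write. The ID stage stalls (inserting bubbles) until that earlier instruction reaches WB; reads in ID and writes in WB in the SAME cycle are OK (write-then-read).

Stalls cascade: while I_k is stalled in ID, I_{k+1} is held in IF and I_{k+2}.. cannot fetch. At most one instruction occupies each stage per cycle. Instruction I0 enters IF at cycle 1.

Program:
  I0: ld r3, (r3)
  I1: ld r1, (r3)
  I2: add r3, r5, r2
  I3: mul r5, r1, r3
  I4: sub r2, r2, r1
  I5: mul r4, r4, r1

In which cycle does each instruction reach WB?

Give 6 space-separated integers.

Answer: 5 8 9 12 13 14

Derivation:
I0 ld r3 <- r3: IF@1 ID@2 stall=0 (-) EX@3 MEM@4 WB@5
I1 ld r1 <- r3: IF@2 ID@3 stall=2 (RAW on I0.r3 (WB@5)) EX@6 MEM@7 WB@8
I2 add r3 <- r5,r2: IF@3 ID@6 stall=0 (-) EX@7 MEM@8 WB@9
I3 mul r5 <- r1,r3: IF@6 ID@7 stall=2 (RAW on I2.r3 (WB@9)) EX@10 MEM@11 WB@12
I4 sub r2 <- r2,r1: IF@7 ID@10 stall=0 (-) EX@11 MEM@12 WB@13
I5 mul r4 <- r4,r1: IF@10 ID@11 stall=0 (-) EX@12 MEM@13 WB@14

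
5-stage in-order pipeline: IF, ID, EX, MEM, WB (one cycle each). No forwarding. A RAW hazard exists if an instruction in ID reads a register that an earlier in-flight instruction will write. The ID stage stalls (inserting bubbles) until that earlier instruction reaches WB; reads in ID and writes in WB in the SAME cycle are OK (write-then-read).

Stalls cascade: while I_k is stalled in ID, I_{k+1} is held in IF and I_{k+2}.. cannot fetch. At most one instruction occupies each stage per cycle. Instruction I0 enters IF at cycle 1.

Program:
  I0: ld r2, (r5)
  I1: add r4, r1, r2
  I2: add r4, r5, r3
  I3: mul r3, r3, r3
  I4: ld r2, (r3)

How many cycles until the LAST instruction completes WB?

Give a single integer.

Answer: 13

Derivation:
I0 ld r2 <- r5: IF@1 ID@2 stall=0 (-) EX@3 MEM@4 WB@5
I1 add r4 <- r1,r2: IF@2 ID@3 stall=2 (RAW on I0.r2 (WB@5)) EX@6 MEM@7 WB@8
I2 add r4 <- r5,r3: IF@3 ID@6 stall=0 (-) EX@7 MEM@8 WB@9
I3 mul r3 <- r3,r3: IF@6 ID@7 stall=0 (-) EX@8 MEM@9 WB@10
I4 ld r2 <- r3: IF@7 ID@8 stall=2 (RAW on I3.r3 (WB@10)) EX@11 MEM@12 WB@13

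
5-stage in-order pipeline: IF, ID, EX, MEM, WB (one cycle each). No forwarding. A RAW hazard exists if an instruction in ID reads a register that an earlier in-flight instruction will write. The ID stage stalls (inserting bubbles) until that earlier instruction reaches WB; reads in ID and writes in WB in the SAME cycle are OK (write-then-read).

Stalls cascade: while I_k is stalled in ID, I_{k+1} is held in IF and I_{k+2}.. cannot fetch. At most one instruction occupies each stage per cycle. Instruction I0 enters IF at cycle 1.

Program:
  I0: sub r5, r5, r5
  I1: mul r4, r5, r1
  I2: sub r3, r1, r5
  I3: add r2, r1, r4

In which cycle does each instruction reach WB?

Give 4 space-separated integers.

I0 sub r5 <- r5,r5: IF@1 ID@2 stall=0 (-) EX@3 MEM@4 WB@5
I1 mul r4 <- r5,r1: IF@2 ID@3 stall=2 (RAW on I0.r5 (WB@5)) EX@6 MEM@7 WB@8
I2 sub r3 <- r1,r5: IF@3 ID@6 stall=0 (-) EX@7 MEM@8 WB@9
I3 add r2 <- r1,r4: IF@6 ID@7 stall=1 (RAW on I1.r4 (WB@8)) EX@9 MEM@10 WB@11

Answer: 5 8 9 11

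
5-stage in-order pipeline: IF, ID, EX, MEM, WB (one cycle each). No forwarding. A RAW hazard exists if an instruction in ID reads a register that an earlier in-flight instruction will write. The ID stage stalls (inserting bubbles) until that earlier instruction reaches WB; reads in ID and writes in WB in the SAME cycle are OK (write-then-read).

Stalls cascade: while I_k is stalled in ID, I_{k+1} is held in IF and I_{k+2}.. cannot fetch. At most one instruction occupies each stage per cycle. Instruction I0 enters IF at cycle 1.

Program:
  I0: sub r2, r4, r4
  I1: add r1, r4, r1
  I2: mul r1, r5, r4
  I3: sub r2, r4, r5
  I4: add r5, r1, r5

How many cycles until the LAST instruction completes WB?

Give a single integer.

Answer: 10

Derivation:
I0 sub r2 <- r4,r4: IF@1 ID@2 stall=0 (-) EX@3 MEM@4 WB@5
I1 add r1 <- r4,r1: IF@2 ID@3 stall=0 (-) EX@4 MEM@5 WB@6
I2 mul r1 <- r5,r4: IF@3 ID@4 stall=0 (-) EX@5 MEM@6 WB@7
I3 sub r2 <- r4,r5: IF@4 ID@5 stall=0 (-) EX@6 MEM@7 WB@8
I4 add r5 <- r1,r5: IF@5 ID@6 stall=1 (RAW on I2.r1 (WB@7)) EX@8 MEM@9 WB@10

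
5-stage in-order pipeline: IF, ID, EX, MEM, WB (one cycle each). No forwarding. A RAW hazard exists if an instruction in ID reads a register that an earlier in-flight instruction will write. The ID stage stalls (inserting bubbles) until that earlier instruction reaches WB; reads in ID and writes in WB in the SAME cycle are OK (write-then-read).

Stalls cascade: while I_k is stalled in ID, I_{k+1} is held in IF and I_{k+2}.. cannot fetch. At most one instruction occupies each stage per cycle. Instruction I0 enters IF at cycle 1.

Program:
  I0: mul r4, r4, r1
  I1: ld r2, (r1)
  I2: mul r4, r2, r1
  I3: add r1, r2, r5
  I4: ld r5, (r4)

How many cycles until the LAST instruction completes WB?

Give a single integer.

Answer: 12

Derivation:
I0 mul r4 <- r4,r1: IF@1 ID@2 stall=0 (-) EX@3 MEM@4 WB@5
I1 ld r2 <- r1: IF@2 ID@3 stall=0 (-) EX@4 MEM@5 WB@6
I2 mul r4 <- r2,r1: IF@3 ID@4 stall=2 (RAW on I1.r2 (WB@6)) EX@7 MEM@8 WB@9
I3 add r1 <- r2,r5: IF@4 ID@7 stall=0 (-) EX@8 MEM@9 WB@10
I4 ld r5 <- r4: IF@7 ID@8 stall=1 (RAW on I2.r4 (WB@9)) EX@10 MEM@11 WB@12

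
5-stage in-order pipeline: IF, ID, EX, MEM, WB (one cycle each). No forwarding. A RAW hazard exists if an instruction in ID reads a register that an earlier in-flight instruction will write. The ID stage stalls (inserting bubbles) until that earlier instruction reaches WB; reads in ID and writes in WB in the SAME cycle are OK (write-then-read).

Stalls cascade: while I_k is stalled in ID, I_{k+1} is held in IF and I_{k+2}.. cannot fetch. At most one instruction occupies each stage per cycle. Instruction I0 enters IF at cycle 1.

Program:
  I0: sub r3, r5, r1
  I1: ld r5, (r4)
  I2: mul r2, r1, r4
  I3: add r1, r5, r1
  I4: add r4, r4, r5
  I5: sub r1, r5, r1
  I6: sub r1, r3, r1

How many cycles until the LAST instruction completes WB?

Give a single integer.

I0 sub r3 <- r5,r1: IF@1 ID@2 stall=0 (-) EX@3 MEM@4 WB@5
I1 ld r5 <- r4: IF@2 ID@3 stall=0 (-) EX@4 MEM@5 WB@6
I2 mul r2 <- r1,r4: IF@3 ID@4 stall=0 (-) EX@5 MEM@6 WB@7
I3 add r1 <- r5,r1: IF@4 ID@5 stall=1 (RAW on I1.r5 (WB@6)) EX@7 MEM@8 WB@9
I4 add r4 <- r4,r5: IF@5 ID@7 stall=0 (-) EX@8 MEM@9 WB@10
I5 sub r1 <- r5,r1: IF@7 ID@8 stall=1 (RAW on I3.r1 (WB@9)) EX@10 MEM@11 WB@12
I6 sub r1 <- r3,r1: IF@8 ID@10 stall=2 (RAW on I5.r1 (WB@12)) EX@13 MEM@14 WB@15

Answer: 15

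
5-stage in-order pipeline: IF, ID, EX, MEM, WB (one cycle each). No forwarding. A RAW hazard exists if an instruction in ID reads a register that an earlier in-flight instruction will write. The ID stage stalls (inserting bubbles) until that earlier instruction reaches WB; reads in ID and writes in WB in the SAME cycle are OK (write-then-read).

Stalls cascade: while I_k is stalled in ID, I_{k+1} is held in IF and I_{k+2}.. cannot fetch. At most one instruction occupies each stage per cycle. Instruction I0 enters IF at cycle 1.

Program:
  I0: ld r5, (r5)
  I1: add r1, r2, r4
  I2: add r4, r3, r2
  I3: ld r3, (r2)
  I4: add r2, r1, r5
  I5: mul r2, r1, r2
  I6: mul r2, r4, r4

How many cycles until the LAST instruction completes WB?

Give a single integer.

Answer: 13

Derivation:
I0 ld r5 <- r5: IF@1 ID@2 stall=0 (-) EX@3 MEM@4 WB@5
I1 add r1 <- r2,r4: IF@2 ID@3 stall=0 (-) EX@4 MEM@5 WB@6
I2 add r4 <- r3,r2: IF@3 ID@4 stall=0 (-) EX@5 MEM@6 WB@7
I3 ld r3 <- r2: IF@4 ID@5 stall=0 (-) EX@6 MEM@7 WB@8
I4 add r2 <- r1,r5: IF@5 ID@6 stall=0 (-) EX@7 MEM@8 WB@9
I5 mul r2 <- r1,r2: IF@6 ID@7 stall=2 (RAW on I4.r2 (WB@9)) EX@10 MEM@11 WB@12
I6 mul r2 <- r4,r4: IF@7 ID@10 stall=0 (-) EX@11 MEM@12 WB@13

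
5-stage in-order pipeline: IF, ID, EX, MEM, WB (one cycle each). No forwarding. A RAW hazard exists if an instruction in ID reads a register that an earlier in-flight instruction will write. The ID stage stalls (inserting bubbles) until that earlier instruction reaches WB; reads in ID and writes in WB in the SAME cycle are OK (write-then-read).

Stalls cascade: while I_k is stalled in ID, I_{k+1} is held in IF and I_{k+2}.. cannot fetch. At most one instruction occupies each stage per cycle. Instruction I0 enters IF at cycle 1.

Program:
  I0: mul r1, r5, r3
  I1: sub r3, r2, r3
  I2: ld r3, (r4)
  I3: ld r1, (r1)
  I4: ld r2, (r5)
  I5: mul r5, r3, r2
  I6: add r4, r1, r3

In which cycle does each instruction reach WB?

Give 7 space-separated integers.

I0 mul r1 <- r5,r3: IF@1 ID@2 stall=0 (-) EX@3 MEM@4 WB@5
I1 sub r3 <- r2,r3: IF@2 ID@3 stall=0 (-) EX@4 MEM@5 WB@6
I2 ld r3 <- r4: IF@3 ID@4 stall=0 (-) EX@5 MEM@6 WB@7
I3 ld r1 <- r1: IF@4 ID@5 stall=0 (-) EX@6 MEM@7 WB@8
I4 ld r2 <- r5: IF@5 ID@6 stall=0 (-) EX@7 MEM@8 WB@9
I5 mul r5 <- r3,r2: IF@6 ID@7 stall=2 (RAW on I4.r2 (WB@9)) EX@10 MEM@11 WB@12
I6 add r4 <- r1,r3: IF@7 ID@10 stall=0 (-) EX@11 MEM@12 WB@13

Answer: 5 6 7 8 9 12 13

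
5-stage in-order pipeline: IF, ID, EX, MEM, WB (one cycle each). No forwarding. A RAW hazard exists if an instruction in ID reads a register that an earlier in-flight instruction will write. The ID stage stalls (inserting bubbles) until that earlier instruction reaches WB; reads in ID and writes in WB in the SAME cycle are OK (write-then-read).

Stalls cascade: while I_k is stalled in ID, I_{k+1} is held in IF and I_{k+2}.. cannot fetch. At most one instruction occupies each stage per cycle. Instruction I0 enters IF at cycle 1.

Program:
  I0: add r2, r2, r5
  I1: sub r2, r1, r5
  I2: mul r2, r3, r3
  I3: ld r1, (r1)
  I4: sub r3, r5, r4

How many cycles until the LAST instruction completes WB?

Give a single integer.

I0 add r2 <- r2,r5: IF@1 ID@2 stall=0 (-) EX@3 MEM@4 WB@5
I1 sub r2 <- r1,r5: IF@2 ID@3 stall=0 (-) EX@4 MEM@5 WB@6
I2 mul r2 <- r3,r3: IF@3 ID@4 stall=0 (-) EX@5 MEM@6 WB@7
I3 ld r1 <- r1: IF@4 ID@5 stall=0 (-) EX@6 MEM@7 WB@8
I4 sub r3 <- r5,r4: IF@5 ID@6 stall=0 (-) EX@7 MEM@8 WB@9

Answer: 9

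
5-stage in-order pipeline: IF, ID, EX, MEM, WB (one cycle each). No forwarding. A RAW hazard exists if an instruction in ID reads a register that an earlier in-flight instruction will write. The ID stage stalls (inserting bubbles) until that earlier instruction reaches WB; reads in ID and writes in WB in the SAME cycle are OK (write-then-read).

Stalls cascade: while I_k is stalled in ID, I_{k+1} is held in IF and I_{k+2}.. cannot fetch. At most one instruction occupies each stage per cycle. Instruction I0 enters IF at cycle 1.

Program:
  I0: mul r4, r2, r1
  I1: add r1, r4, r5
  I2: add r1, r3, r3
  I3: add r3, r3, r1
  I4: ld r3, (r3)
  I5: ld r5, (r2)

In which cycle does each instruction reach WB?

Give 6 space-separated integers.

Answer: 5 8 9 12 15 16

Derivation:
I0 mul r4 <- r2,r1: IF@1 ID@2 stall=0 (-) EX@3 MEM@4 WB@5
I1 add r1 <- r4,r5: IF@2 ID@3 stall=2 (RAW on I0.r4 (WB@5)) EX@6 MEM@7 WB@8
I2 add r1 <- r3,r3: IF@3 ID@6 stall=0 (-) EX@7 MEM@8 WB@9
I3 add r3 <- r3,r1: IF@6 ID@7 stall=2 (RAW on I2.r1 (WB@9)) EX@10 MEM@11 WB@12
I4 ld r3 <- r3: IF@7 ID@10 stall=2 (RAW on I3.r3 (WB@12)) EX@13 MEM@14 WB@15
I5 ld r5 <- r2: IF@10 ID@13 stall=0 (-) EX@14 MEM@15 WB@16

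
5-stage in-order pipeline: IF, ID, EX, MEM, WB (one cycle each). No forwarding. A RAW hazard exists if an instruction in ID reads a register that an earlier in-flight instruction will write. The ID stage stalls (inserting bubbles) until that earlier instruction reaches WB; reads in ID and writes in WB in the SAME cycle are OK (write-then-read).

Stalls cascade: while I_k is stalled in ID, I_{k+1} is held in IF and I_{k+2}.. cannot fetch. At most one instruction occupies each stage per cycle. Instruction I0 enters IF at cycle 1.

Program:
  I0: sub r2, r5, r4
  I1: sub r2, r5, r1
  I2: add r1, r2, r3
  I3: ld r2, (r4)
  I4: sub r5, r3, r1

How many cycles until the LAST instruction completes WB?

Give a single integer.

I0 sub r2 <- r5,r4: IF@1 ID@2 stall=0 (-) EX@3 MEM@4 WB@5
I1 sub r2 <- r5,r1: IF@2 ID@3 stall=0 (-) EX@4 MEM@5 WB@6
I2 add r1 <- r2,r3: IF@3 ID@4 stall=2 (RAW on I1.r2 (WB@6)) EX@7 MEM@8 WB@9
I3 ld r2 <- r4: IF@4 ID@7 stall=0 (-) EX@8 MEM@9 WB@10
I4 sub r5 <- r3,r1: IF@7 ID@8 stall=1 (RAW on I2.r1 (WB@9)) EX@10 MEM@11 WB@12

Answer: 12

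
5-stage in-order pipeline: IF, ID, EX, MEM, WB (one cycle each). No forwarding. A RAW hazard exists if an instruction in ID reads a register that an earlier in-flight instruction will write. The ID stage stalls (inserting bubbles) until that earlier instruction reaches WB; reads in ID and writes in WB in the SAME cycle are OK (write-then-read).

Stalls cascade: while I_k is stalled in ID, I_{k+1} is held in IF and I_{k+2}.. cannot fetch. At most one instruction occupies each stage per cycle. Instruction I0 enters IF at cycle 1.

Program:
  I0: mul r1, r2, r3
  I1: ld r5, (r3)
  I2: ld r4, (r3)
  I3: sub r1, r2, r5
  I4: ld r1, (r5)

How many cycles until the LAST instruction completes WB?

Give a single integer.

Answer: 10

Derivation:
I0 mul r1 <- r2,r3: IF@1 ID@2 stall=0 (-) EX@3 MEM@4 WB@5
I1 ld r5 <- r3: IF@2 ID@3 stall=0 (-) EX@4 MEM@5 WB@6
I2 ld r4 <- r3: IF@3 ID@4 stall=0 (-) EX@5 MEM@6 WB@7
I3 sub r1 <- r2,r5: IF@4 ID@5 stall=1 (RAW on I1.r5 (WB@6)) EX@7 MEM@8 WB@9
I4 ld r1 <- r5: IF@5 ID@7 stall=0 (-) EX@8 MEM@9 WB@10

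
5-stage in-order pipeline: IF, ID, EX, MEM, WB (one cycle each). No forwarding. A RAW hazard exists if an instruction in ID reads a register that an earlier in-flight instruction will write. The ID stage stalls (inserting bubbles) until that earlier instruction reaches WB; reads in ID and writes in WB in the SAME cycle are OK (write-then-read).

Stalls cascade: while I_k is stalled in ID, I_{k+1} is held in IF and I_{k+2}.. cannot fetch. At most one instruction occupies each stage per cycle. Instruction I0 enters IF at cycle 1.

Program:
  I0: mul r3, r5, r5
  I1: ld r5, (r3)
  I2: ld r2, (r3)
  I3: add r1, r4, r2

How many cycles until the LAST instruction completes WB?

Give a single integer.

Answer: 12

Derivation:
I0 mul r3 <- r5,r5: IF@1 ID@2 stall=0 (-) EX@3 MEM@4 WB@5
I1 ld r5 <- r3: IF@2 ID@3 stall=2 (RAW on I0.r3 (WB@5)) EX@6 MEM@7 WB@8
I2 ld r2 <- r3: IF@3 ID@6 stall=0 (-) EX@7 MEM@8 WB@9
I3 add r1 <- r4,r2: IF@6 ID@7 stall=2 (RAW on I2.r2 (WB@9)) EX@10 MEM@11 WB@12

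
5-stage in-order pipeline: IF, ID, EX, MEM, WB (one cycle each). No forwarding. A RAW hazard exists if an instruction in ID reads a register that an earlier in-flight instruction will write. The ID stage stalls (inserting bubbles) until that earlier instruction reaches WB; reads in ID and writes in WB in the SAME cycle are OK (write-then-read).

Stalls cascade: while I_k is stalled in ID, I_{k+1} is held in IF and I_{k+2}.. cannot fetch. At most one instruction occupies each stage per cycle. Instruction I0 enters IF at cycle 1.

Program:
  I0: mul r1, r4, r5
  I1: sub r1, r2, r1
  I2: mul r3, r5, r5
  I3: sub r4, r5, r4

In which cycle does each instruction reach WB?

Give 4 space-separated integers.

Answer: 5 8 9 10

Derivation:
I0 mul r1 <- r4,r5: IF@1 ID@2 stall=0 (-) EX@3 MEM@4 WB@5
I1 sub r1 <- r2,r1: IF@2 ID@3 stall=2 (RAW on I0.r1 (WB@5)) EX@6 MEM@7 WB@8
I2 mul r3 <- r5,r5: IF@3 ID@6 stall=0 (-) EX@7 MEM@8 WB@9
I3 sub r4 <- r5,r4: IF@6 ID@7 stall=0 (-) EX@8 MEM@9 WB@10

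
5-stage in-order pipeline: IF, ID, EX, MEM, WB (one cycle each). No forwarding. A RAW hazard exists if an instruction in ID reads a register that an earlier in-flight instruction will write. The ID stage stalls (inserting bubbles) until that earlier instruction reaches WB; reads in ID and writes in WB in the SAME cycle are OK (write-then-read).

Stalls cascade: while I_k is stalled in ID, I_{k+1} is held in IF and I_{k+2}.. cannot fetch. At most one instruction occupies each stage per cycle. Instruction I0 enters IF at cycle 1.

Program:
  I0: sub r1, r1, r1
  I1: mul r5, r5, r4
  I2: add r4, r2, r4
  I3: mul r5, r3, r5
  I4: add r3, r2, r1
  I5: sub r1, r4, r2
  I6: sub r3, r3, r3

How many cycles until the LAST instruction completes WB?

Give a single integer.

Answer: 13

Derivation:
I0 sub r1 <- r1,r1: IF@1 ID@2 stall=0 (-) EX@3 MEM@4 WB@5
I1 mul r5 <- r5,r4: IF@2 ID@3 stall=0 (-) EX@4 MEM@5 WB@6
I2 add r4 <- r2,r4: IF@3 ID@4 stall=0 (-) EX@5 MEM@6 WB@7
I3 mul r5 <- r3,r5: IF@4 ID@5 stall=1 (RAW on I1.r5 (WB@6)) EX@7 MEM@8 WB@9
I4 add r3 <- r2,r1: IF@5 ID@7 stall=0 (-) EX@8 MEM@9 WB@10
I5 sub r1 <- r4,r2: IF@7 ID@8 stall=0 (-) EX@9 MEM@10 WB@11
I6 sub r3 <- r3,r3: IF@8 ID@9 stall=1 (RAW on I4.r3 (WB@10)) EX@11 MEM@12 WB@13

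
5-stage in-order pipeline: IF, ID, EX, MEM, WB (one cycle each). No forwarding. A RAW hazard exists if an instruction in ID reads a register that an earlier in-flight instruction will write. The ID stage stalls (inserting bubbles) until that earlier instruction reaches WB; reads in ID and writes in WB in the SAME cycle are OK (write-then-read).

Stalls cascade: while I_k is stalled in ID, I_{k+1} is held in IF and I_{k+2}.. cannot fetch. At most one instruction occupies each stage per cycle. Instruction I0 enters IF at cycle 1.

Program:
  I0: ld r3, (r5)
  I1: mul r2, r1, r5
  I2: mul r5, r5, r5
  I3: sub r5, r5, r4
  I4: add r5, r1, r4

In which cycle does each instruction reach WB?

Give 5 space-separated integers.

I0 ld r3 <- r5: IF@1 ID@2 stall=0 (-) EX@3 MEM@4 WB@5
I1 mul r2 <- r1,r5: IF@2 ID@3 stall=0 (-) EX@4 MEM@5 WB@6
I2 mul r5 <- r5,r5: IF@3 ID@4 stall=0 (-) EX@5 MEM@6 WB@7
I3 sub r5 <- r5,r4: IF@4 ID@5 stall=2 (RAW on I2.r5 (WB@7)) EX@8 MEM@9 WB@10
I4 add r5 <- r1,r4: IF@5 ID@8 stall=0 (-) EX@9 MEM@10 WB@11

Answer: 5 6 7 10 11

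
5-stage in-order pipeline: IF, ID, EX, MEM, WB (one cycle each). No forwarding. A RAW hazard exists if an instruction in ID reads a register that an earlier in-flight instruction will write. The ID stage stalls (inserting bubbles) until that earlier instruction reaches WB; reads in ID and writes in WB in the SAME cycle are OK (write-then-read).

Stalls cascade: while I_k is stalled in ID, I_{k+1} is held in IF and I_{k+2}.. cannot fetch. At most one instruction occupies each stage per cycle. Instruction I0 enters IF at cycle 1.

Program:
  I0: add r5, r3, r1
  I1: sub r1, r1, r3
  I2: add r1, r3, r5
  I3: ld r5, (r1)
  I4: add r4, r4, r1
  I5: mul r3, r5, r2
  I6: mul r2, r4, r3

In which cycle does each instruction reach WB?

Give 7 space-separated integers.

Answer: 5 6 8 11 12 14 17

Derivation:
I0 add r5 <- r3,r1: IF@1 ID@2 stall=0 (-) EX@3 MEM@4 WB@5
I1 sub r1 <- r1,r3: IF@2 ID@3 stall=0 (-) EX@4 MEM@5 WB@6
I2 add r1 <- r3,r5: IF@3 ID@4 stall=1 (RAW on I0.r5 (WB@5)) EX@6 MEM@7 WB@8
I3 ld r5 <- r1: IF@4 ID@6 stall=2 (RAW on I2.r1 (WB@8)) EX@9 MEM@10 WB@11
I4 add r4 <- r4,r1: IF@6 ID@9 stall=0 (-) EX@10 MEM@11 WB@12
I5 mul r3 <- r5,r2: IF@9 ID@10 stall=1 (RAW on I3.r5 (WB@11)) EX@12 MEM@13 WB@14
I6 mul r2 <- r4,r3: IF@10 ID@12 stall=2 (RAW on I5.r3 (WB@14)) EX@15 MEM@16 WB@17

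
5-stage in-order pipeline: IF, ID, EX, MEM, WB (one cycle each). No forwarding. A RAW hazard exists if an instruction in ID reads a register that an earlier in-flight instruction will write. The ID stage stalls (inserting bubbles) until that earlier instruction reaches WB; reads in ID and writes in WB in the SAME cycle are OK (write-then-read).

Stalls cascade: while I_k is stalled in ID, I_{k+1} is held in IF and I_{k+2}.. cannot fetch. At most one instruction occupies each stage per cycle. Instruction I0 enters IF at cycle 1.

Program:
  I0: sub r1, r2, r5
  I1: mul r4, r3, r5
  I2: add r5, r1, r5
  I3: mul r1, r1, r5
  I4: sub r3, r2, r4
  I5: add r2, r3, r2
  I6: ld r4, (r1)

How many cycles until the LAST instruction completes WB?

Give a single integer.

I0 sub r1 <- r2,r5: IF@1 ID@2 stall=0 (-) EX@3 MEM@4 WB@5
I1 mul r4 <- r3,r5: IF@2 ID@3 stall=0 (-) EX@4 MEM@5 WB@6
I2 add r5 <- r1,r5: IF@3 ID@4 stall=1 (RAW on I0.r1 (WB@5)) EX@6 MEM@7 WB@8
I3 mul r1 <- r1,r5: IF@4 ID@6 stall=2 (RAW on I2.r5 (WB@8)) EX@9 MEM@10 WB@11
I4 sub r3 <- r2,r4: IF@6 ID@9 stall=0 (-) EX@10 MEM@11 WB@12
I5 add r2 <- r3,r2: IF@9 ID@10 stall=2 (RAW on I4.r3 (WB@12)) EX@13 MEM@14 WB@15
I6 ld r4 <- r1: IF@10 ID@13 stall=0 (-) EX@14 MEM@15 WB@16

Answer: 16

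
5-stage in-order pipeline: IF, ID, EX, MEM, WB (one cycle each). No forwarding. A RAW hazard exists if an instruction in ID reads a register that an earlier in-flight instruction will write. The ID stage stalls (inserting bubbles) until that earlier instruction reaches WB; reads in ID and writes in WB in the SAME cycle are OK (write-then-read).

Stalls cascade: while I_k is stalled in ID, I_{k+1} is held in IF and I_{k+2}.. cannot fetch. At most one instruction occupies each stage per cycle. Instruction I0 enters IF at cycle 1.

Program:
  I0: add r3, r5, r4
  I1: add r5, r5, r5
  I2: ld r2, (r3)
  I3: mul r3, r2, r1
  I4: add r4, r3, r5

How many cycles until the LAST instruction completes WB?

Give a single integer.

Answer: 14

Derivation:
I0 add r3 <- r5,r4: IF@1 ID@2 stall=0 (-) EX@3 MEM@4 WB@5
I1 add r5 <- r5,r5: IF@2 ID@3 stall=0 (-) EX@4 MEM@5 WB@6
I2 ld r2 <- r3: IF@3 ID@4 stall=1 (RAW on I0.r3 (WB@5)) EX@6 MEM@7 WB@8
I3 mul r3 <- r2,r1: IF@4 ID@6 stall=2 (RAW on I2.r2 (WB@8)) EX@9 MEM@10 WB@11
I4 add r4 <- r3,r5: IF@6 ID@9 stall=2 (RAW on I3.r3 (WB@11)) EX@12 MEM@13 WB@14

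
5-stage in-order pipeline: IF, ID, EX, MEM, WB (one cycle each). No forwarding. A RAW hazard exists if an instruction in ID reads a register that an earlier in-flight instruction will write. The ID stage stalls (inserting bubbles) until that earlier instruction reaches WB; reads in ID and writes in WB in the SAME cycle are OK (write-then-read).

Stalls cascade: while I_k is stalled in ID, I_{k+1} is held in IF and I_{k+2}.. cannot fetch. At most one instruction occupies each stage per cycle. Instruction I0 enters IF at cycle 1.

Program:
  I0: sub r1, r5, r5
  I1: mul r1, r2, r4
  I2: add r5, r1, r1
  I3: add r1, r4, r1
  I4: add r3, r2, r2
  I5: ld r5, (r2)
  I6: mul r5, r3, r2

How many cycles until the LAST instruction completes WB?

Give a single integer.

I0 sub r1 <- r5,r5: IF@1 ID@2 stall=0 (-) EX@3 MEM@4 WB@5
I1 mul r1 <- r2,r4: IF@2 ID@3 stall=0 (-) EX@4 MEM@5 WB@6
I2 add r5 <- r1,r1: IF@3 ID@4 stall=2 (RAW on I1.r1 (WB@6)) EX@7 MEM@8 WB@9
I3 add r1 <- r4,r1: IF@4 ID@7 stall=0 (-) EX@8 MEM@9 WB@10
I4 add r3 <- r2,r2: IF@7 ID@8 stall=0 (-) EX@9 MEM@10 WB@11
I5 ld r5 <- r2: IF@8 ID@9 stall=0 (-) EX@10 MEM@11 WB@12
I6 mul r5 <- r3,r2: IF@9 ID@10 stall=1 (RAW on I4.r3 (WB@11)) EX@12 MEM@13 WB@14

Answer: 14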